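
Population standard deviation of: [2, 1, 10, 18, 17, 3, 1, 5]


Mean = 57/8
  (2-57/8)²=1681/64
  (1-57/8)²=2401/64
  (10-57/8)²=529/64
  (18-57/8)²=7569/64
  (17-57/8)²=6241/64
  (3-57/8)²=1089/64
  (1-57/8)²=2401/64
  (5-57/8)²=289/64
Σ(x-μ)² = 2775/8
σ² = (2775/8)/8 = 2775/64

σ = √(2775/64) ≈ 6.5848


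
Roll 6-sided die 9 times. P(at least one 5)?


P(no 5)^9 = (5/6)^9 = 1953125/10077696
P(≥1) = 1 - 1953125/10077696 = 8124571/10077696

P = 8124571/10077696 ≈ 80.62%


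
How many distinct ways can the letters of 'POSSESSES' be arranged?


Letters: 9, freq: {'P': 1, 'O': 1, 'S': 5, 'E': 2}
9!/(1!×1!×5!×2!) = 362880/240 = 1512

1512


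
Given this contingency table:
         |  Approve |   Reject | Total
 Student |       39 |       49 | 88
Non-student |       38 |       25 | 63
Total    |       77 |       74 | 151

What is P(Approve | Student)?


P(Approve | Student) = 39/(39+49) = 39/88

P(Approve|Student) = 39/88 ≈ 44.32%


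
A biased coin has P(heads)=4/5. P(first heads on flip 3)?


Geometric: P(X=3) = (1-p)^(k-1)×p = (1/5)^2×4/5 = 4/125

P(X=3) = 4/125 ≈ 3.20%


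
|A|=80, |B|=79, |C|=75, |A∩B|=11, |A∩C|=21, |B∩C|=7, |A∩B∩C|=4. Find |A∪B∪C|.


|A∪B∪C| = 80+79+75-11-21-7+4 = 199

|A∪B∪C| = 199


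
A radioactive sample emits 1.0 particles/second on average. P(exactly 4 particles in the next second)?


Poisson(λ=1.0): P(X=4) = e^(-λ)×λ^k/k!
= e^(-1.0) × 1.0^4 / 4!
≈ 0.3678794412 × 1 / 24 ≈ 0.015328

P(X=4) ≈ 0.015328 ≈ 1.53%


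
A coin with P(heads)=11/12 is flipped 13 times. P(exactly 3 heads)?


Binomial: P(X=3) = C(13,3)×p^3×(1-p)^10
= 286 × 1331/1728 × 1/61917364224 = 190333/53496602689536

P(X=3) = 190333/53496602689536 ≈ 0.00%


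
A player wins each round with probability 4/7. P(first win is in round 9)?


Geometric: P(X=9) = (1-p)^(k-1)×p = (3/7)^8×4/7 = 26244/40353607

P(X=9) = 26244/40353607 ≈ 0.07%


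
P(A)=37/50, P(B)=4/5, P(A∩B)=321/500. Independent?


P(A)×P(B) = 74/125
P(A∩B) = 321/500
Not equal → NOT independent

No, not independent


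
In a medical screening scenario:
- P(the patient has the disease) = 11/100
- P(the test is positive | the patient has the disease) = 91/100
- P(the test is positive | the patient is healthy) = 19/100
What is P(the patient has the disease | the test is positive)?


Using Bayes' theorem:
P(A|B) = P(B|A)·P(A) / P(B)

P(the test is positive) = 91/100 × 11/100 + 19/100 × 89/100
= 1001/10000 + 1691/10000 = 673/2500

P(the patient has the disease|the test is positive) = (1001/10000) / (673/2500) = 1001/2692

P(the patient has the disease|the test is positive) = 1001/2692 ≈ 37.18%


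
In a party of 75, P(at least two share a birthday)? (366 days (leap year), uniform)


P(all different) = Π(366-i)/366 for i=0..74
= 0.000287
P(match) = 1 - 0.000287 = 0.999713

P ≈ 0.9997 ≈ 99.97%


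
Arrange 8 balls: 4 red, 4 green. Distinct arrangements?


8!/(4!×4!) = 70

70


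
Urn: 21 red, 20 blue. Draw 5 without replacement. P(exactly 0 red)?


Hypergeometric: C(21,0)×C(20,5)/C(41,5)
= 1×15504/749398 = 408/19721

P(X=0) = 408/19721 ≈ 2.07%


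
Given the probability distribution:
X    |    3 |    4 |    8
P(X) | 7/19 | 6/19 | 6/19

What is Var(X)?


E[X] = 93/19
E[X²] = 543/19
Var(X) = E[X²] - (E[X])² = 543/19 - 8649/361 = 1668/361

Var(X) = 1668/361 ≈ 4.6205


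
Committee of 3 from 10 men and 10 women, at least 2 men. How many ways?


Count by #men:
  2M,1W: C(10,2)×C(10,1)=450
  3M,0W: C(10,3)×C(10,0)=120
Total = 570

570


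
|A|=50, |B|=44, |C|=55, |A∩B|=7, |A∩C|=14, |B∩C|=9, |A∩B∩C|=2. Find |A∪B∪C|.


|A∪B∪C| = 50+44+55-7-14-9+2 = 121

|A∪B∪C| = 121


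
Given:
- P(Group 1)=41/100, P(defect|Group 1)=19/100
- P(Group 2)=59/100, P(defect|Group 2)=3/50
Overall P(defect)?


P(B) = Σ P(B|Aᵢ)×P(Aᵢ)
  19/100×41/100 = 779/10000
  3/50×59/100 = 177/5000
Sum = 1133/10000

P(defect) = 1133/10000 ≈ 11.33%


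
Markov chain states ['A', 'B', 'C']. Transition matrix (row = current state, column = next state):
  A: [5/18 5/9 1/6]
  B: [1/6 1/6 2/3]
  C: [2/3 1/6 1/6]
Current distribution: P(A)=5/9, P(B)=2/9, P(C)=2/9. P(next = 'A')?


P(next=A) = Σᵢ P(now=i)×P(i→A)
= 5/9×5/18 + 2/9×1/6 + 2/9×2/3
= 25/162 + 1/27 + 4/27 = 55/162

P = 55/162 ≈ 0.3395


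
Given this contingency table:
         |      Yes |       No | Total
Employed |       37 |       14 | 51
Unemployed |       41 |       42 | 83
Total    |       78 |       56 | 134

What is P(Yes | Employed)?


P(Yes | Employed) = 37/(37+14) = 37/51

P(Yes|Employed) = 37/51 ≈ 72.55%


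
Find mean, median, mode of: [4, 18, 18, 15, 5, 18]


Sorted: [4, 5, 15, 18, 18, 18]
Mean = 78/6 = 13
Median = 33/2
Freq: {4: 1, 18: 3, 15: 1, 5: 1}
Mode: [18]

Mean=13, Median=33/2, Mode=18


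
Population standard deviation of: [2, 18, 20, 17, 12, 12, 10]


Mean = 91/7 = 13
  (2-13)²=121
  (18-13)²=25
  (20-13)²=49
  (17-13)²=16
  (12-13)²=1
  (12-13)²=1
  (10-13)²=9
Σ(x-μ)² = 222
σ² = 222/7

σ = √(222/7) ≈ 5.6315


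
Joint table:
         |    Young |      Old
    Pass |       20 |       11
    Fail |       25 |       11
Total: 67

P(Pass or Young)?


P(Pass∨Young) = P(Pass) + P(Young) - P(Pass∧Young)
= (31 + 45 - 20)/67 = 56/67

P = 56/67 ≈ 83.58%


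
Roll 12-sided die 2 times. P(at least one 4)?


P(no 4)^2 = (11/12)^2 = 121/144
P(≥1) = 1 - 121/144 = 23/144

P = 23/144 ≈ 15.97%


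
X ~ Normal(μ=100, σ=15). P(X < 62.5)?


z = (62.5-100)/15 = -2.5
P(Z < -2.5) = 0.0062

P(X < 62.5) ≈ 0.0062


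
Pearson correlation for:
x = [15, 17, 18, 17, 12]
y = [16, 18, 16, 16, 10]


n=5, Σx=79, Σy=76, Σxy=1226, Σx²=1271, Σy²=1192
r = (5×1226 - 79×76)/√((5×1271 - 79²)(5×1192 - 76²))
= 126/√(114×184) = 126/√20976 ≈ 126/144.8309 ≈ 0.8700

r ≈ 0.8700


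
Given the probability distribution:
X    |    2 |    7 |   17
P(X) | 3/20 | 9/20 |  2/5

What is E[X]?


E[X] = Σ x·P(X=x)
= (2)×(3/20) + (7)×(9/20) + (17)×(2/5)
= 41/4

E[X] = 41/4


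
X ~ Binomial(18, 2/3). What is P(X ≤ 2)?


P(X ≤ 2) = Σ P(X=i) for i=0..2
P(X=0) = 1/387420489
P(X=1) = 4/43046721
P(X=2) = 68/43046721
Sum = 649/387420489

P(X ≤ 2) = 649/387420489 ≈ 0.00%


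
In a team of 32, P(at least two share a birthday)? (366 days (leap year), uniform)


P(all different) = Π(366-i)/366 for i=0..31
= 0.247626
P(match) = 1 - 0.247626 = 0.752374

P ≈ 0.7524 ≈ 75.24%


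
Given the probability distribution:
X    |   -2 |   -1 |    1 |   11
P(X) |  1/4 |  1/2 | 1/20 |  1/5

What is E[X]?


E[X] = Σ x·P(X=x)
= (-2)×(1/4) + (-1)×(1/2) + (1)×(1/20) + (11)×(1/5)
= 5/4

E[X] = 5/4


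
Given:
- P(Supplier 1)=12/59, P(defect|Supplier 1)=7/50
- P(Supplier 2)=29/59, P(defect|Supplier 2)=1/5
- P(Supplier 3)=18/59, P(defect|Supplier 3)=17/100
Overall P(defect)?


P(B) = Σ P(B|Aᵢ)×P(Aᵢ)
  7/50×12/59 = 42/1475
  1/5×29/59 = 29/295
  17/100×18/59 = 153/2950
Sum = 527/2950

P(defect) = 527/2950 ≈ 17.86%


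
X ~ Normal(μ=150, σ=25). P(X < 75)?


z = (75-150)/25 = -3.0
P(Z < -3.0) = 0.0013

P(X < 75) ≈ 0.0013


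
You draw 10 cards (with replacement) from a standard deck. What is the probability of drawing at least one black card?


P(not a black card) = 26/52 = 1/2
P(none in 10 draws) = (1/2)^10 = 1/1024
P(≥1 black card) = 1 - 1/1024 = 1023/1024

P = 1023/1024 ≈ 99.90%


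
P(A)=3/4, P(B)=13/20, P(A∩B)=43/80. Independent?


P(A)×P(B) = 39/80
P(A∩B) = 43/80
Not equal → NOT independent

No, not independent


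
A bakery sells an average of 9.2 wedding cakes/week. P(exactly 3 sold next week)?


Poisson(λ=9.2): P(X=3) = e^(-λ)×λ^k/k!
= e^(-9.2) × 9.2^3 / 3!
≈ 0.0001010394018 × 778.688 / 6 ≈ 0.013113

P(X=3) ≈ 0.013113 ≈ 1.31%


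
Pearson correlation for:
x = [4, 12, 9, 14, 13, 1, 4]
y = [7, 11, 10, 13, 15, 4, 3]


n=7, Σx=57, Σy=63, Σxy=643, Σx²=623, Σy²=689
r = (7×643 - 57×63)/√((7×623 - 57²)(7×689 - 63²))
= 910/√(1112×854) = 910/√949648 ≈ 910/974.4988 ≈ 0.9338

r ≈ 0.9338


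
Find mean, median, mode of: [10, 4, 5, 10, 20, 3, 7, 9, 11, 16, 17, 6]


Sorted: [3, 4, 5, 6, 7, 9, 10, 10, 11, 16, 17, 20]
Mean = 118/12 = 59/6
Median = 19/2
Freq: {10: 2, 4: 1, 5: 1, 20: 1, 3: 1, 7: 1, 9: 1, 11: 1, 16: 1, 17: 1, 6: 1}
Mode: [10]

Mean=59/6, Median=19/2, Mode=10


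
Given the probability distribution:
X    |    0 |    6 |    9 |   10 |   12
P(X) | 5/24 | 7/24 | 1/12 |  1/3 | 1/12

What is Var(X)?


E[X] = 41/6
E[X²] = 751/12
Var(X) = E[X²] - (E[X])² = 751/12 - 1681/36 = 143/9

Var(X) = 143/9 ≈ 15.8889


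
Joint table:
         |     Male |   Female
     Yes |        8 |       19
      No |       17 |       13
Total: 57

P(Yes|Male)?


P(Yes|Male) = 8/(8+17) = 8/25

P = 8/25 ≈ 32.00%


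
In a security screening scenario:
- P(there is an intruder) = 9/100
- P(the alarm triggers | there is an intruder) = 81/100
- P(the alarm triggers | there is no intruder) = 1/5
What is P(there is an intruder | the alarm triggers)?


Using Bayes' theorem:
P(A|B) = P(B|A)·P(A) / P(B)

P(the alarm triggers) = 81/100 × 9/100 + 1/5 × 91/100
= 729/10000 + 91/500 = 2549/10000

P(there is an intruder|the alarm triggers) = (729/10000) / (2549/10000) = 729/2549

P(there is an intruder|the alarm triggers) = 729/2549 ≈ 28.60%


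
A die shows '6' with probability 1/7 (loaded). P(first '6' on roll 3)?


Geometric: P(X=3) = (1-p)^(k-1)×p = (6/7)^2×1/7 = 36/343

P(X=3) = 36/343 ≈ 10.50%


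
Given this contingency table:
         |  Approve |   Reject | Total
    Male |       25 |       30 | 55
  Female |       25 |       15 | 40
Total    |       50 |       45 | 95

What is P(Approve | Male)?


P(Approve | Male) = 25/(25+30) = 25/55 = 5/11

P(Approve|Male) = 5/11 ≈ 45.45%


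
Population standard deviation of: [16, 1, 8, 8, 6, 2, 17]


Mean = 58/7
  (16-58/7)²=2916/49
  (1-58/7)²=2601/49
  (8-58/7)²=4/49
  (8-58/7)²=4/49
  (6-58/7)²=256/49
  (2-58/7)²=1936/49
  (17-58/7)²=3721/49
Σ(x-μ)² = 1634/7
σ² = (1634/7)/7 = 1634/49

σ = √(1634/49) ≈ 5.7747


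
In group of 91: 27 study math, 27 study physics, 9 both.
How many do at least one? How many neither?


|A∪B| = 27+27-9 = 45
Neither = 91-45 = 46

At least one: 45; Neither: 46


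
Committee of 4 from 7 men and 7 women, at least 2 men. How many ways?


Count by #men:
  2M,2W: C(7,2)×C(7,2)=441
  3M,1W: C(7,3)×C(7,1)=245
  4M,0W: C(7,4)×C(7,0)=35
Total = 721

721


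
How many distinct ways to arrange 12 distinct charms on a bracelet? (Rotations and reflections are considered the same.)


Free circular arrangements: rotations and reflections both identified.
(n-1)!/2 = 11!/2 = 39916800/2 = 19958400

19958400


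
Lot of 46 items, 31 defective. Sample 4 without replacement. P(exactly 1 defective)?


Hypergeometric: C(31,1)×C(15,3)/C(46,4)
= 31×455/163185 = 2821/32637

P(X=1) = 2821/32637 ≈ 8.64%


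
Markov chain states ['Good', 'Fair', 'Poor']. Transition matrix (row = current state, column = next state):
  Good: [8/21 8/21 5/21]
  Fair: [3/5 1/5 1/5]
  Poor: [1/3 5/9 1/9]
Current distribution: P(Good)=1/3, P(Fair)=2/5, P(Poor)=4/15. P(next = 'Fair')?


P(next=Fair) = Σᵢ P(now=i)×P(i→Fair)
= 1/3×8/21 + 2/5×1/5 + 4/15×5/9
= 8/63 + 2/25 + 4/27 = 1678/4725

P = 1678/4725 ≈ 0.3551


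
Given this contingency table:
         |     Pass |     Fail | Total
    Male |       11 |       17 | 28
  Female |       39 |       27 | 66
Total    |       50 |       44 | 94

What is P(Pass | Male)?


P(Pass | Male) = 11/(11+17) = 11/28

P(Pass|Male) = 11/28 ≈ 39.29%


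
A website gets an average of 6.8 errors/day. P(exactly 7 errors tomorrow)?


Poisson(λ=6.8): P(X=7) = e^(-λ)×λ^k/k!
= e^(-6.8) × 6.8^7 / 7!
≈ 0.001113775148 × 672298.881843 / 5040 ≈ 0.148569

P(X=7) ≈ 0.148569 ≈ 14.86%


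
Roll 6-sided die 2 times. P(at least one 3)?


P(no 3)^2 = (5/6)^2 = 25/36
P(≥1) = 1 - 25/36 = 11/36

P = 11/36 ≈ 30.56%


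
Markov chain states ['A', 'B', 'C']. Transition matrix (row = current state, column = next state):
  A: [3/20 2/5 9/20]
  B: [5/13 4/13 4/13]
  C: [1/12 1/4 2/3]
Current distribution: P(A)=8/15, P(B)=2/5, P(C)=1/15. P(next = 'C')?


P(next=C) = Σᵢ P(now=i)×P(i→C)
= 8/15×9/20 + 2/5×4/13 + 1/15×2/3
= 6/25 + 8/65 + 2/45 = 1192/2925

P = 1192/2925 ≈ 0.4075


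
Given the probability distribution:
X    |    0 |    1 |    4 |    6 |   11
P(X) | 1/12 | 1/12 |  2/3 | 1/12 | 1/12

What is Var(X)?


E[X] = 25/6
E[X²] = 143/6
Var(X) = E[X²] - (E[X])² = 143/6 - 625/36 = 233/36

Var(X) = 233/36 ≈ 6.4722


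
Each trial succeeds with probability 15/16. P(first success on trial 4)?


Geometric: P(X=4) = (1-p)^(k-1)×p = (1/16)^3×15/16 = 15/65536

P(X=4) = 15/65536 ≈ 0.02%


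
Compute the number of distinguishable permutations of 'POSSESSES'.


Letters: 9, freq: {'P': 1, 'O': 1, 'S': 5, 'E': 2}
9!/(1!×1!×5!×2!) = 362880/240 = 1512

1512


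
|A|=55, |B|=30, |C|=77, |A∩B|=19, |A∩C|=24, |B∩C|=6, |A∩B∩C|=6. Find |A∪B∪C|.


|A∪B∪C| = 55+30+77-19-24-6+6 = 119

|A∪B∪C| = 119


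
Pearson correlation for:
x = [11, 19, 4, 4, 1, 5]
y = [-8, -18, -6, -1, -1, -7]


n=6, Σx=44, Σy=-41, Σxy=-494, Σx²=540, Σy²=475
r = (6×(-494) - 44×(-41))/√((6×540 - 44²)(6×475 - (-41)²))
= -1160/√(1304×1169) = -1160/√1524376 ≈ -1160/1234.6562 ≈ -0.9395

r ≈ -0.9395


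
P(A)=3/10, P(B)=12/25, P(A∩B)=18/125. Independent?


P(A)×P(B) = 18/125
P(A∩B) = 18/125
Equal ✓ → Independent

Yes, independent


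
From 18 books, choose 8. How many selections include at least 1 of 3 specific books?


Complement: C(18,8) - C(15,8) = 43758 - 6435 = 37323

37323


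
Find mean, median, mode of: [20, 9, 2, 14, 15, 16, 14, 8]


Sorted: [2, 8, 9, 14, 14, 15, 16, 20]
Mean = 98/8 = 49/4
Median = 14
Freq: {20: 1, 9: 1, 2: 1, 14: 2, 15: 1, 16: 1, 8: 1}
Mode: [14]

Mean=49/4, Median=14, Mode=14


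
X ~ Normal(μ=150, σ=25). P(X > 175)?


z = (175-150)/25 = 1.0
P(X > 175) = 1 - P(Z ≤ 1.0) = 1 - 0.8413 = 0.1587

P(X > 175) ≈ 0.1587


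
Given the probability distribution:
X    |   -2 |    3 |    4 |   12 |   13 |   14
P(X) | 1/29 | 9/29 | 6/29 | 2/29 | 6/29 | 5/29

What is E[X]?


E[X] = Σ x·P(X=x)
= (-2)×(1/29) + (3)×(9/29) + (4)×(6/29) + (12)×(2/29) + (13)×(6/29) + (14)×(5/29)
= 221/29

E[X] = 221/29


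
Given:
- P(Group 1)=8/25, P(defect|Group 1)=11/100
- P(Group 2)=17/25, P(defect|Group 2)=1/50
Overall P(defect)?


P(B) = Σ P(B|Aᵢ)×P(Aᵢ)
  11/100×8/25 = 22/625
  1/50×17/25 = 17/1250
Sum = 61/1250

P(defect) = 61/1250 ≈ 4.88%


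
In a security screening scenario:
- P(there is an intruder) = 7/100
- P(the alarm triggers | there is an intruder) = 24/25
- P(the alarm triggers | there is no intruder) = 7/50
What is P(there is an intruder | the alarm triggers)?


Using Bayes' theorem:
P(A|B) = P(B|A)·P(A) / P(B)

P(the alarm triggers) = 24/25 × 7/100 + 7/50 × 93/100
= 42/625 + 651/5000 = 987/5000

P(there is an intruder|the alarm triggers) = (42/625) / (987/5000) = 16/47

P(there is an intruder|the alarm triggers) = 16/47 ≈ 34.04%


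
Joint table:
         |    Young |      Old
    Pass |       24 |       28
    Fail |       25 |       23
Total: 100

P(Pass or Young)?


P(Pass∨Young) = P(Pass) + P(Young) - P(Pass∧Young)
= (52 + 49 - 24)/100 = 77/100

P = 77/100 ≈ 77.00%


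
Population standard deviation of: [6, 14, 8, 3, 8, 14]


Mean = 53/6
  (6-53/6)²=289/36
  (14-53/6)²=961/36
  (8-53/6)²=25/36
  (3-53/6)²=1225/36
  (8-53/6)²=25/36
  (14-53/6)²=961/36
Σ(x-μ)² = 581/6
σ² = (581/6)/6 = 581/36

σ = √(581/36) ≈ 4.0173


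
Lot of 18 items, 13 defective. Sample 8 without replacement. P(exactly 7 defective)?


Hypergeometric: C(13,7)×C(5,1)/C(18,8)
= 1716×5/43758 = 10/51

P(X=7) = 10/51 ≈ 19.61%


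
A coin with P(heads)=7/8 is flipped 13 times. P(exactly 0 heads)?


Binomial: P(X=0) = C(13,0)×p^0×(1-p)^13
= 1 × 1 × 1/549755813888 = 1/549755813888

P(X=0) = 1/549755813888 ≈ 0.00%


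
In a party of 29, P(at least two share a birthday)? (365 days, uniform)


P(all different) = Π(365-i)/365 for i=0..28
= 0.319031
P(match) = 1 - 0.319031 = 0.680969

P ≈ 0.6810 ≈ 68.10%


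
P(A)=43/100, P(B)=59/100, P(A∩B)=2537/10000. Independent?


P(A)×P(B) = 2537/10000
P(A∩B) = 2537/10000
Equal ✓ → Independent

Yes, independent


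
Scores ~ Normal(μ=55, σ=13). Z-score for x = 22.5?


z = (x - μ)/σ = (22.5 - 55)/13 = -2.5

z = -2.5


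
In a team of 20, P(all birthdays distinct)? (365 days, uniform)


P(all different) = Π(365-i)/365 for i=0..19
= (365/365)×(364/365)×...×(346/365)
= 0.588562

P ≈ 0.5886 ≈ 58.86%


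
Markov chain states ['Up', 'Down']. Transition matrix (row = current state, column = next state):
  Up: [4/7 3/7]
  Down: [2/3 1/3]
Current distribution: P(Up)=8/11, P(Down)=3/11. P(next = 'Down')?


P(next=Down) = Σᵢ P(now=i)×P(i→Down)
= 8/11×3/7 + 3/11×1/3
= 24/77 + 1/11 = 31/77

P = 31/77 ≈ 0.4026


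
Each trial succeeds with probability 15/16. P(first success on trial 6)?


Geometric: P(X=6) = (1-p)^(k-1)×p = (1/16)^5×15/16 = 15/16777216

P(X=6) = 15/16777216 ≈ 0.00%


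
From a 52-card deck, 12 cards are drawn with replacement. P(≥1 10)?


P(not a 10) = 48/52 = 12/13
P(none in 12 draws) = (12/13)^12 = 8916100448256/23298085122481
P(≥1 10) = 1 - 8916100448256/23298085122481 = 14381984674225/23298085122481

P = 14381984674225/23298085122481 ≈ 61.73%


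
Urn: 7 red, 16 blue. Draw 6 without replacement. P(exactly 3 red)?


Hypergeometric: C(7,3)×C(16,3)/C(23,6)
= 35×560/100947 = 2800/14421

P(X=3) = 2800/14421 ≈ 19.42%


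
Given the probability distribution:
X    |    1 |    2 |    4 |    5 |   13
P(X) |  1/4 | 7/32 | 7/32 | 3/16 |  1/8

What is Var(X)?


E[X] = 33/8
E[X²] = 487/16
Var(X) = E[X²] - (E[X])² = 487/16 - 1089/64 = 859/64

Var(X) = 859/64 ≈ 13.4219


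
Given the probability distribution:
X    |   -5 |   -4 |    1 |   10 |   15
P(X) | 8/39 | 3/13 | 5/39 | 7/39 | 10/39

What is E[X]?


E[X] = Σ x·P(X=x)
= (-5)×(8/39) + (-4)×(3/13) + (1)×(5/39) + (10)×(7/39) + (15)×(10/39)
= 149/39

E[X] = 149/39


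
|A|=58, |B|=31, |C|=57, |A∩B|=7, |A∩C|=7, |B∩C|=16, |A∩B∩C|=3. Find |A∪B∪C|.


|A∪B∪C| = 58+31+57-7-7-16+3 = 119

|A∪B∪C| = 119


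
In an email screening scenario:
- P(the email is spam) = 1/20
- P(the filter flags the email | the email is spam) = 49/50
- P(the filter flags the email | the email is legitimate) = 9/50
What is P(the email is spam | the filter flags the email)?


Using Bayes' theorem:
P(A|B) = P(B|A)·P(A) / P(B)

P(the filter flags the email) = 49/50 × 1/20 + 9/50 × 19/20
= 49/1000 + 171/1000 = 11/50

P(the email is spam|the filter flags the email) = (49/1000) / (11/50) = 49/220

P(the email is spam|the filter flags the email) = 49/220 ≈ 22.27%


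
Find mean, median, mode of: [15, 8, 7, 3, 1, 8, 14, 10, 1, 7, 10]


Sorted: [1, 1, 3, 7, 7, 8, 8, 10, 10, 14, 15]
Mean = 84/11
Median = 8
Freq: {15: 1, 8: 2, 7: 2, 3: 1, 1: 2, 14: 1, 10: 2}
Mode: [1, 7, 8, 10]

Mean=84/11, Median=8, Mode=[1, 7, 8, 10]


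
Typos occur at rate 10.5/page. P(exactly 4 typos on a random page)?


Poisson(λ=10.5): P(X=4) = e^(-λ)×λ^k/k!
= e^(-10.5) × 10.5^4 / 4!
≈ 2.753644935e-05 × 12155.0625 / 24 ≈ 0.013946

P(X=4) ≈ 0.013946 ≈ 1.39%


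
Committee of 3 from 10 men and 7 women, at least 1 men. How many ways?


Count by #men:
  1M,2W: C(10,1)×C(7,2)=210
  2M,1W: C(10,2)×C(7,1)=315
  3M,0W: C(10,3)×C(7,0)=120
Total = 645

645


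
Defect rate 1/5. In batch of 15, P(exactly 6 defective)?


Binomial: P(X=6) = C(15,6)×p^6×(1-p)^9
= 5005 × 1/15625 × 262144/1953125 = 262406144/6103515625

P(X=6) = 262406144/6103515625 ≈ 4.30%


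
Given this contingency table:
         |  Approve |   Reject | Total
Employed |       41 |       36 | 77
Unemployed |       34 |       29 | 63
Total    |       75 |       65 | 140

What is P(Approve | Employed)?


P(Approve | Employed) = 41/(41+36) = 41/77

P(Approve|Employed) = 41/77 ≈ 53.25%


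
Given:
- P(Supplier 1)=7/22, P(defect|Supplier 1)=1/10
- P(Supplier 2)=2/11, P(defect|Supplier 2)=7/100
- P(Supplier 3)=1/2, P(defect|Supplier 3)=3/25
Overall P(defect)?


P(B) = Σ P(B|Aᵢ)×P(Aᵢ)
  1/10×7/22 = 7/220
  7/100×2/11 = 7/550
  3/25×1/2 = 3/50
Sum = 23/220

P(defect) = 23/220 ≈ 10.45%


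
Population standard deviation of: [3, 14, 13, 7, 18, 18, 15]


Mean = 88/7
  (3-88/7)²=4489/49
  (14-88/7)²=100/49
  (13-88/7)²=9/49
  (7-88/7)²=1521/49
  (18-88/7)²=1444/49
  (18-88/7)²=1444/49
  (15-88/7)²=289/49
Σ(x-μ)² = 1328/7
σ² = (1328/7)/7 = 1328/49

σ = √(1328/49) ≈ 5.2060


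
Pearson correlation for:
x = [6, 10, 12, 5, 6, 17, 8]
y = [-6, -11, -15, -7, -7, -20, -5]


n=7, Σx=64, Σy=-71, Σxy=-783, Σx²=694, Σy²=905
r = (7×(-783) - 64×(-71))/√((7×694 - 64²)(7×905 - (-71)²))
= -937/√(762×1294) = -937/√986028 ≈ -937/992.9894 ≈ -0.9436

r ≈ -0.9436


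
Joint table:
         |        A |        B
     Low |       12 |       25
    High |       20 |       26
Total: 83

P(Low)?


P(Low) = (12+25)/83 = 37/83

P(Low) = 37/83 ≈ 44.58%


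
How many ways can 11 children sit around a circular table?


Circular arrangements of 11 distinct objects: fix one position to break rotational symmetry.
(n-1)! = 10! = 3628800

3628800


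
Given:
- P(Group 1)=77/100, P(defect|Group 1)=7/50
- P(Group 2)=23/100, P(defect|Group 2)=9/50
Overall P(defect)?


P(B) = Σ P(B|Aᵢ)×P(Aᵢ)
  7/50×77/100 = 539/5000
  9/50×23/100 = 207/5000
Sum = 373/2500

P(defect) = 373/2500 ≈ 14.92%


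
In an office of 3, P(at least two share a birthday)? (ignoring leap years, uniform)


P(all different) = Π(365-i)/365 for i=0..2
= 0.991796
P(match) = 1 - 0.991796 = 0.008204

P ≈ 0.0082 ≈ 0.82%


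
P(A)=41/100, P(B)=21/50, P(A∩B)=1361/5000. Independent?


P(A)×P(B) = 861/5000
P(A∩B) = 1361/5000
Not equal → NOT independent

No, not independent


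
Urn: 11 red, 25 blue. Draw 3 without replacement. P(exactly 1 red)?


Hypergeometric: C(11,1)×C(25,2)/C(36,3)
= 11×300/7140 = 55/119

P(X=1) = 55/119 ≈ 46.22%


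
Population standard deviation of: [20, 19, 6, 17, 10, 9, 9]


Mean = 90/7
  (20-90/7)²=2500/49
  (19-90/7)²=1849/49
  (6-90/7)²=2304/49
  (17-90/7)²=841/49
  (10-90/7)²=400/49
  (9-90/7)²=729/49
  (9-90/7)²=729/49
Σ(x-μ)² = 1336/7
σ² = (1336/7)/7 = 1336/49

σ = √(1336/49) ≈ 5.2216


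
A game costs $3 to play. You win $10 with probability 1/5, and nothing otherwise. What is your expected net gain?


E[gain] = (10-3)×1/5 + (-3)×4/5
= 7/5 - 12/5 = -1

Expected net gain = $-1 ≈ $-1.00


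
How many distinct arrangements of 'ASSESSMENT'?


Letters: 10, freq: {'A': 1, 'S': 4, 'E': 2, 'M': 1, 'N': 1, 'T': 1}
10!/(1!×4!×2!×1!×1!×1!) = 3628800/48 = 75600

75600


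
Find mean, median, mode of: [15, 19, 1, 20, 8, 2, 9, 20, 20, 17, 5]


Sorted: [1, 2, 5, 8, 9, 15, 17, 19, 20, 20, 20]
Mean = 136/11
Median = 15
Freq: {15: 1, 19: 1, 1: 1, 20: 3, 8: 1, 2: 1, 9: 1, 17: 1, 5: 1}
Mode: [20]

Mean=136/11, Median=15, Mode=20


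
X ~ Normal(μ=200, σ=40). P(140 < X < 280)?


z₁=(140-200)/40=-1.5, z₂=(280-200)/40=2.0
P = Φ(2.0) - Φ(-1.5) = 0.977250 - 0.066807 = 0.910443 ≈ 0.9104

P(140 < X < 280) ≈ 0.9104


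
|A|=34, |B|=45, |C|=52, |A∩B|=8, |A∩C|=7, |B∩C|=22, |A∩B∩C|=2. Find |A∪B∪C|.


|A∪B∪C| = 34+45+52-8-7-22+2 = 96

|A∪B∪C| = 96


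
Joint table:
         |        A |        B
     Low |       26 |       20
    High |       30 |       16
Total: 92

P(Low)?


P(Low) = (26+20)/92 = 46/92 = 1/2

P(Low) = 1/2 ≈ 50.00%


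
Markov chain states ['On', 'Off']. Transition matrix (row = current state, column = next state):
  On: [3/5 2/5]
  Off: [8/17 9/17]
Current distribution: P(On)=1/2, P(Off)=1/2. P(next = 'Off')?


P(next=Off) = Σᵢ P(now=i)×P(i→Off)
= 1/2×2/5 + 1/2×9/17
= 1/5 + 9/34 = 79/170

P = 79/170 ≈ 0.4647


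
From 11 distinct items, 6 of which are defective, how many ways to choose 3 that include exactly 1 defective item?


Choose 1 of the 6 defective items and 2 of the other 5 items:
C(6,1)×C(5,2) = 6×10 = 60

60


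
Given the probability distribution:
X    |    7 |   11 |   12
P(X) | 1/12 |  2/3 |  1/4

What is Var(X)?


E[X] = 131/12
E[X²] = 483/4
Var(X) = E[X²] - (E[X])² = 483/4 - 17161/144 = 227/144

Var(X) = 227/144 ≈ 1.5764


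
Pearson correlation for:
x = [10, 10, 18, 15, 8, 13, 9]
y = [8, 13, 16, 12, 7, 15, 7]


n=7, Σx=83, Σy=78, Σxy=992, Σx²=1063, Σy²=956
r = (7×992 - 83×78)/√((7×1063 - 83²)(7×956 - 78²))
= 470/√(552×608) = 470/√335616 ≈ 470/579.3237 ≈ 0.8113

r ≈ 0.8113


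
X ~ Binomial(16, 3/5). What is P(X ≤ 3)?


P(X ≤ 3) = Σ P(X=i) for i=0..3
P(X=0) = 65536/152587890625
P(X=1) = 1572864/152587890625
P(X=2) = 3538944/30517578125
P(X=3) = 24772608/30517578125
Sum = 28639232/30517578125

P(X ≤ 3) = 28639232/30517578125 ≈ 0.09%


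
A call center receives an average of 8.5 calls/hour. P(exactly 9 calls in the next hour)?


Poisson(λ=8.5): P(X=9) = e^(-λ)×λ^k/k!
= e^(-8.5) × 8.5^9 / 9!
≈ 0.000203468369 × 231616946.283 / 362880 ≈ 0.129869

P(X=9) ≈ 0.129869 ≈ 12.99%


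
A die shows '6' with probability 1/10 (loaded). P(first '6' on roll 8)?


Geometric: P(X=8) = (1-p)^(k-1)×p = (9/10)^7×1/10 = 4782969/100000000

P(X=8) = 4782969/100000000 ≈ 4.78%


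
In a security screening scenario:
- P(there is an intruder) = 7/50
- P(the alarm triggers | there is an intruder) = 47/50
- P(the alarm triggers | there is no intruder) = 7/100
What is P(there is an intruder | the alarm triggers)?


Using Bayes' theorem:
P(A|B) = P(B|A)·P(A) / P(B)

P(the alarm triggers) = 47/50 × 7/50 + 7/100 × 43/50
= 329/2500 + 301/5000 = 959/5000

P(there is an intruder|the alarm triggers) = (329/2500) / (959/5000) = 94/137

P(there is an intruder|the alarm triggers) = 94/137 ≈ 68.61%


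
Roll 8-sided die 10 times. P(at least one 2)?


P(no 2)^10 = (7/8)^10 = 282475249/1073741824
P(≥1) = 1 - 282475249/1073741824 = 791266575/1073741824

P = 791266575/1073741824 ≈ 73.69%


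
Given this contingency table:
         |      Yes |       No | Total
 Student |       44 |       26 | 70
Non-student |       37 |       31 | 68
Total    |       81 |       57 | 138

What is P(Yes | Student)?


P(Yes | Student) = 44/(44+26) = 44/70 = 22/35

P(Yes|Student) = 22/35 ≈ 62.86%


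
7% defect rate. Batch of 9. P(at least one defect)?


P(all good) = (93/100)^9 = 520411082988487293/1000000000000000000
P(≥1 defect) = 479588917011512707/1000000000000000000

P = 479588917011512707/1000000000000000000 ≈ 47.96%


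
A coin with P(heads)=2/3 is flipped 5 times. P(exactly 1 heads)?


Binomial: P(X=1) = C(5,1)×p^1×(1-p)^4
= 5 × 2/3 × 1/81 = 10/243

P(X=1) = 10/243 ≈ 4.12%


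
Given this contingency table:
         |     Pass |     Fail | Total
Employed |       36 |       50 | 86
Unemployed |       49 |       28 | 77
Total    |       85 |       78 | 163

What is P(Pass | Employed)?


P(Pass | Employed) = 36/(36+50) = 36/86 = 18/43

P(Pass|Employed) = 18/43 ≈ 41.86%


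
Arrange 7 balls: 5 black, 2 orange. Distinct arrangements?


7!/(5!×2!) = 21

21


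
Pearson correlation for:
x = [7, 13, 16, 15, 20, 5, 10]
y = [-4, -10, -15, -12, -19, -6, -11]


n=7, Σx=86, Σy=-77, Σxy=-1098, Σx²=1224, Σy²=1003
r = (7×(-1098) - 86×(-77))/√((7×1224 - 86²)(7×1003 - (-77)²))
= -1064/√(1172×1092) = -1064/√1279824 ≈ -1064/1131.2931 ≈ -0.9405

r ≈ -0.9405


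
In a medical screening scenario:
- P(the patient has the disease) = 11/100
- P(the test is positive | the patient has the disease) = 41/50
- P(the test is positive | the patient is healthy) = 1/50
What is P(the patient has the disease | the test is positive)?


Using Bayes' theorem:
P(A|B) = P(B|A)·P(A) / P(B)

P(the test is positive) = 41/50 × 11/100 + 1/50 × 89/100
= 451/5000 + 89/5000 = 27/250

P(the patient has the disease|the test is positive) = (451/5000) / (27/250) = 451/540

P(the patient has the disease|the test is positive) = 451/540 ≈ 83.52%


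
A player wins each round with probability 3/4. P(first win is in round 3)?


Geometric: P(X=3) = (1-p)^(k-1)×p = (1/4)^2×3/4 = 3/64

P(X=3) = 3/64 ≈ 4.69%


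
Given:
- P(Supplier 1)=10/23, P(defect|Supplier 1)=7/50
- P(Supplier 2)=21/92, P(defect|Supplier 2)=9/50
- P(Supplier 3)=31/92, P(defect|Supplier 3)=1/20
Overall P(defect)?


P(B) = Σ P(B|Aᵢ)×P(Aᵢ)
  7/50×10/23 = 7/115
  9/50×21/92 = 189/4600
  1/20×31/92 = 31/1840
Sum = 1093/9200

P(defect) = 1093/9200 ≈ 11.88%


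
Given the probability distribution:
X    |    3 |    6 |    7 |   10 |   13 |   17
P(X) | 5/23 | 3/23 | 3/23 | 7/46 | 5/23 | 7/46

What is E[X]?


E[X] = Σ x·P(X=x)
= (3)×(5/23) + (6)×(3/23) + (7)×(3/23) + (10)×(7/46) + (13)×(5/23) + (17)×(7/46)
= 427/46

E[X] = 427/46


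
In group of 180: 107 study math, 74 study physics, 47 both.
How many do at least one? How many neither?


|A∪B| = 107+74-47 = 134
Neither = 180-134 = 46

At least one: 134; Neither: 46


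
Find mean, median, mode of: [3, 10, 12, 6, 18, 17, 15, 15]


Sorted: [3, 6, 10, 12, 15, 15, 17, 18]
Mean = 96/8 = 12
Median = 27/2
Freq: {3: 1, 10: 1, 12: 1, 6: 1, 18: 1, 17: 1, 15: 2}
Mode: [15]

Mean=12, Median=27/2, Mode=15


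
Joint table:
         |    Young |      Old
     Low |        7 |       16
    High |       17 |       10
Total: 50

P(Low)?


P(Low) = (7+16)/50 = 23/50

P(Low) = 23/50 ≈ 46.00%


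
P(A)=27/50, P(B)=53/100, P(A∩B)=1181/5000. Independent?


P(A)×P(B) = 1431/5000
P(A∩B) = 1181/5000
Not equal → NOT independent

No, not independent


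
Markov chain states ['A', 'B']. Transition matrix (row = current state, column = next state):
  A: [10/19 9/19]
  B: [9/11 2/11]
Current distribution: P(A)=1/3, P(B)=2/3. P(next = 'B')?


P(next=B) = Σᵢ P(now=i)×P(i→B)
= 1/3×9/19 + 2/3×2/11
= 3/19 + 4/33 = 175/627

P = 175/627 ≈ 0.2791


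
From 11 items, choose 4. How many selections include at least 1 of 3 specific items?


Complement: C(11,4) - C(8,4) = 330 - 70 = 260

260


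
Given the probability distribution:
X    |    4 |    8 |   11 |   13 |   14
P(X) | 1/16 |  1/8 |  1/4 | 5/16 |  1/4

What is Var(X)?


E[X] = 185/16
E[X²] = 2257/16
Var(X) = E[X²] - (E[X])² = 2257/16 - 34225/256 = 1887/256

Var(X) = 1887/256 ≈ 7.3711


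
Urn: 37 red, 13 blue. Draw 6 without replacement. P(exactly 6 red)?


Hypergeometric: C(37,6)×C(13,0)/C(50,6)
= 2324784×1/15890700 = 27676/189175

P(X=6) = 27676/189175 ≈ 14.63%


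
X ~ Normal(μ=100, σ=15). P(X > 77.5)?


z = (77.5-100)/15 = -1.5
P(X > 77.5) = 1 - P(Z ≤ -1.5) = 1 - 0.0668 = 0.9332

P(X > 77.5) ≈ 0.9332


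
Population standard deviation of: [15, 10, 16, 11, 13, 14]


Mean = 79/6
  (15-79/6)²=121/36
  (10-79/6)²=361/36
  (16-79/6)²=289/36
  (11-79/6)²=169/36
  (13-79/6)²=1/36
  (14-79/6)²=25/36
Σ(x-μ)² = 161/6
σ² = (161/6)/6 = 161/36

σ = √(161/36) ≈ 2.1148


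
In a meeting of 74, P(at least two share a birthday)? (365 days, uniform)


P(all different) = Π(365-i)/365 for i=0..73
= 0.000351
P(match) = 1 - 0.000351 = 0.999649

P ≈ 0.9996 ≈ 99.96%


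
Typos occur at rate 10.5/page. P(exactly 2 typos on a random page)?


Poisson(λ=10.5): P(X=2) = e^(-λ)×λ^k/k!
= e^(-10.5) × 10.5^2 / 2!
≈ 2.753644935e-05 × 110.25 / 2 ≈ 0.001518

P(X=2) ≈ 0.001518 ≈ 0.15%


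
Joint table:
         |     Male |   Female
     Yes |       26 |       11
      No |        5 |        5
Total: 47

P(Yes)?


P(Yes) = (26+11)/47 = 37/47

P(Yes) = 37/47 ≈ 78.72%


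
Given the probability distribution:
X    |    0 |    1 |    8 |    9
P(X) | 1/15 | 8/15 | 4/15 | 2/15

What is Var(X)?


E[X] = 58/15
E[X²] = 142/5
Var(X) = E[X²] - (E[X])² = 142/5 - 3364/225 = 3026/225

Var(X) = 3026/225 ≈ 13.4489


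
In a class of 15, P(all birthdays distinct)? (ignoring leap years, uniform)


P(all different) = Π(365-i)/365 for i=0..14
= (365/365)×(364/365)×...×(351/365)
= 0.747099

P ≈ 0.7471 ≈ 74.71%


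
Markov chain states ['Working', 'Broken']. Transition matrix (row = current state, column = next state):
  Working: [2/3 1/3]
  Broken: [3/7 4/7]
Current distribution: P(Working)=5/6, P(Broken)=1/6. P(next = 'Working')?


P(next=Working) = Σᵢ P(now=i)×P(i→Working)
= 5/6×2/3 + 1/6×3/7
= 5/9 + 1/14 = 79/126

P = 79/126 ≈ 0.6270


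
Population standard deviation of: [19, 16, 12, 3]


Mean = 50/4 = 25/2
  (19-25/2)²=169/4
  (16-25/2)²=49/4
  (12-25/2)²=1/4
  (3-25/2)²=361/4
Σ(x-μ)² = 145
σ² = 145/4

σ = √(145/4) ≈ 6.0208


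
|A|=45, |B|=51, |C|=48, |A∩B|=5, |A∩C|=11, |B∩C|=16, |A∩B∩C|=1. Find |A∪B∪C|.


|A∪B∪C| = 45+51+48-5-11-16+1 = 113

|A∪B∪C| = 113


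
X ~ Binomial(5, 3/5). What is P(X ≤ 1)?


P(X ≤ 1) = Σ P(X=i) for i=0..1
P(X=0) = 32/3125
P(X=1) = 48/625
Sum = 272/3125

P(X ≤ 1) = 272/3125 ≈ 8.70%


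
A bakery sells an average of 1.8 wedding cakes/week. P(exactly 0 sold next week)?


Poisson(λ=1.8): P(X=0) = e^(-λ)×λ^k/k!
= e^(-1.8) × 1.8^0 / 0!
≈ 0.1652988882 × 1 / 1 ≈ 0.165299

P(X=0) ≈ 0.165299 ≈ 16.53%


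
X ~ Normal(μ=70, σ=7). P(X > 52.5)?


z = (52.5-70)/7 = -2.5
P(X > 52.5) = 1 - P(Z ≤ -2.5) = 1 - 0.0062 = 0.9938

P(X > 52.5) ≈ 0.9938


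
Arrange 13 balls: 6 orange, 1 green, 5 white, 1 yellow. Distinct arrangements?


13!/(6!×1!×5!×1!) = 72072

72072


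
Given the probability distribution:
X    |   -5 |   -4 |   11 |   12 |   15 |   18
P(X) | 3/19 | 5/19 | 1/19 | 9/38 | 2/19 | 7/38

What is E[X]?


E[X] = Σ x·P(X=x)
= (-5)×(3/19) + (-4)×(5/19) + (11)×(1/19) + (12)×(9/38) + (15)×(2/19) + (18)×(7/38)
= 123/19

E[X] = 123/19


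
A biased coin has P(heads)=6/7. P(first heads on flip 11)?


Geometric: P(X=11) = (1-p)^(k-1)×p = (1/7)^10×6/7 = 6/1977326743

P(X=11) = 6/1977326743 ≈ 0.00%


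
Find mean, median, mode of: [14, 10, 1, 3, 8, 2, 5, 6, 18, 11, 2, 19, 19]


Sorted: [1, 2, 2, 3, 5, 6, 8, 10, 11, 14, 18, 19, 19]
Mean = 118/13
Median = 8
Freq: {14: 1, 10: 1, 1: 1, 3: 1, 8: 1, 2: 2, 5: 1, 6: 1, 18: 1, 11: 1, 19: 2}
Mode: [2, 19]

Mean=118/13, Median=8, Mode=[2, 19]


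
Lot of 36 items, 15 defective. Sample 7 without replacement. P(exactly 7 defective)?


Hypergeometric: C(15,7)×C(21,0)/C(36,7)
= 6435×1/8347680 = 13/16864

P(X=7) = 13/16864 ≈ 0.08%


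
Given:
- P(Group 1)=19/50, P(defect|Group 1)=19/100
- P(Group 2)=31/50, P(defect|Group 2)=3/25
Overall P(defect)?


P(B) = Σ P(B|Aᵢ)×P(Aᵢ)
  19/100×19/50 = 361/5000
  3/25×31/50 = 93/1250
Sum = 733/5000

P(defect) = 733/5000 ≈ 14.66%


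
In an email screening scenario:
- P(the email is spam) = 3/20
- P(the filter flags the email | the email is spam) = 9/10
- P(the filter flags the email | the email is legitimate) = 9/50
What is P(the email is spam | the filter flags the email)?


Using Bayes' theorem:
P(A|B) = P(B|A)·P(A) / P(B)

P(the filter flags the email) = 9/10 × 3/20 + 9/50 × 17/20
= 27/200 + 153/1000 = 36/125

P(the email is spam|the filter flags the email) = (27/200) / (36/125) = 15/32

P(the email is spam|the filter flags the email) = 15/32 ≈ 46.88%


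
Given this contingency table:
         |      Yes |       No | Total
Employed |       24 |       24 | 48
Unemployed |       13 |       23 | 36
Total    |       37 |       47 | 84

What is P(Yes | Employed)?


P(Yes | Employed) = 24/(24+24) = 24/48 = 1/2

P(Yes|Employed) = 1/2 ≈ 50.00%


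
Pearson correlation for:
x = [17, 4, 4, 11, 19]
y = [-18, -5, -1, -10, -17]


n=5, Σx=55, Σy=-51, Σxy=-763, Σx²=803, Σy²=739
r = (5×(-763) - 55×(-51))/√((5×803 - 55²)(5×739 - (-51)²))
= -1010/√(990×1094) = -1010/√1083060 ≈ -1010/1040.7017 ≈ -0.9705

r ≈ -0.9705


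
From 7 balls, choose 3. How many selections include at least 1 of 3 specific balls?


Complement: C(7,3) - C(4,3) = 35 - 4 = 31

31


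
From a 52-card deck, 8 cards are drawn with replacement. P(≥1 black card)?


P(not a black card) = 26/52 = 1/2
P(none in 8 draws) = (1/2)^8 = 1/256
P(≥1 black card) = 1 - 1/256 = 255/256

P = 255/256 ≈ 99.61%


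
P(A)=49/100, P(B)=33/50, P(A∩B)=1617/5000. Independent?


P(A)×P(B) = 1617/5000
P(A∩B) = 1617/5000
Equal ✓ → Independent

Yes, independent


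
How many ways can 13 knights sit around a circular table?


Circular arrangements of 13 distinct objects: fix one position to break rotational symmetry.
(n-1)! = 12! = 479001600

479001600


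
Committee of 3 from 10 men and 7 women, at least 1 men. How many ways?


Count by #men:
  1M,2W: C(10,1)×C(7,2)=210
  2M,1W: C(10,2)×C(7,1)=315
  3M,0W: C(10,3)×C(7,0)=120
Total = 645

645


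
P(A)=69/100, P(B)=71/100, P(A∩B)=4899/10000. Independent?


P(A)×P(B) = 4899/10000
P(A∩B) = 4899/10000
Equal ✓ → Independent

Yes, independent


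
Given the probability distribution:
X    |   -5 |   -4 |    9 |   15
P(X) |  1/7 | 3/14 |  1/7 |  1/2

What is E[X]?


E[X] = Σ x·P(X=x)
= (-5)×(1/7) + (-4)×(3/14) + (9)×(1/7) + (15)×(1/2)
= 101/14

E[X] = 101/14


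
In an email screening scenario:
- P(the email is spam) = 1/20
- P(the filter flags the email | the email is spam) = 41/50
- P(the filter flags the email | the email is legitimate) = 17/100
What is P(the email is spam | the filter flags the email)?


Using Bayes' theorem:
P(A|B) = P(B|A)·P(A) / P(B)

P(the filter flags the email) = 41/50 × 1/20 + 17/100 × 19/20
= 41/1000 + 323/2000 = 81/400

P(the email is spam|the filter flags the email) = (41/1000) / (81/400) = 82/405

P(the email is spam|the filter flags the email) = 82/405 ≈ 20.25%


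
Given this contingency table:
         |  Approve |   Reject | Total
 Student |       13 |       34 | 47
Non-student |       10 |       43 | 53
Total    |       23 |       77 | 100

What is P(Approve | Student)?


P(Approve | Student) = 13/(13+34) = 13/47

P(Approve|Student) = 13/47 ≈ 27.66%


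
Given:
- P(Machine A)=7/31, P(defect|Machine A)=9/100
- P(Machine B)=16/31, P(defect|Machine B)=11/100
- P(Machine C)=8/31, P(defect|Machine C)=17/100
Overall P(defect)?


P(B) = Σ P(B|Aᵢ)×P(Aᵢ)
  9/100×7/31 = 63/3100
  11/100×16/31 = 44/775
  17/100×8/31 = 34/775
Sum = 15/124

P(defect) = 15/124 ≈ 12.10%


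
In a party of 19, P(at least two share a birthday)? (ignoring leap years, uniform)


P(all different) = Π(365-i)/365 for i=0..18
= 0.620881
P(match) = 1 - 0.620881 = 0.379119

P ≈ 0.3791 ≈ 37.91%


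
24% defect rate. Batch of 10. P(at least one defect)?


P(all good) = (19/25)^10 = 6131066257801/95367431640625
P(≥1 defect) = 89236365382824/95367431640625

P = 89236365382824/95367431640625 ≈ 93.57%


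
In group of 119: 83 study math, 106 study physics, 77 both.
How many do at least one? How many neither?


|A∪B| = 83+106-77 = 112
Neither = 119-112 = 7

At least one: 112; Neither: 7


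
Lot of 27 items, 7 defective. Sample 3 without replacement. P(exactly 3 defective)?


Hypergeometric: C(7,3)×C(20,0)/C(27,3)
= 35×1/2925 = 7/585

P(X=3) = 7/585 ≈ 1.20%


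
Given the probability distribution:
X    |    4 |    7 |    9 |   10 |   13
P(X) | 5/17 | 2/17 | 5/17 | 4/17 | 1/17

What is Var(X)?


E[X] = 132/17
E[X²] = 1152/17
Var(X) = E[X²] - (E[X])² = 1152/17 - 17424/289 = 2160/289

Var(X) = 2160/289 ≈ 7.4740
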